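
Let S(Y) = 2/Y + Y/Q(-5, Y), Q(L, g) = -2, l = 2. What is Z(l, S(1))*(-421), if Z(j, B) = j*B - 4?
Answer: 421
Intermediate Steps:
S(Y) = 2/Y - Y/2 (S(Y) = 2/Y + Y/(-2) = 2/Y + Y*(-½) = 2/Y - Y/2)
Z(j, B) = -4 + B*j (Z(j, B) = B*j - 4 = -4 + B*j)
Z(l, S(1))*(-421) = (-4 + (2/1 - ½*1)*2)*(-421) = (-4 + (2*1 - ½)*2)*(-421) = (-4 + (2 - ½)*2)*(-421) = (-4 + (3/2)*2)*(-421) = (-4 + 3)*(-421) = -1*(-421) = 421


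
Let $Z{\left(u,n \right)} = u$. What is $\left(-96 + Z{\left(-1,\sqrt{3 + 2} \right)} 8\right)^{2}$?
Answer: $10816$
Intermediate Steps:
$\left(-96 + Z{\left(-1,\sqrt{3 + 2} \right)} 8\right)^{2} = \left(-96 - 8\right)^{2} = \left(-104\right)^{2} = 10816$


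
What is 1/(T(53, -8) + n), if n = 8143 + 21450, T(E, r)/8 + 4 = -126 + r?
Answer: 1/28489 ≈ 3.5101e-5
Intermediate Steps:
T(E, r) = -1040 + 8*r (T(E, r) = -32 + 8*(-126 + r) = -32 + (-1008 + 8*r) = -1040 + 8*r)
n = 29593
1/(T(53, -8) + n) = 1/((-1040 + 8*(-8)) + 29593) = 1/((-1040 - 64) + 29593) = 1/(-1104 + 29593) = 1/28489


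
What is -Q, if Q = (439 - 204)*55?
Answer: -12925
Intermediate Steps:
Q = 12925 (Q = 235*55 = 12925)
-Q = -1*12925 = -12925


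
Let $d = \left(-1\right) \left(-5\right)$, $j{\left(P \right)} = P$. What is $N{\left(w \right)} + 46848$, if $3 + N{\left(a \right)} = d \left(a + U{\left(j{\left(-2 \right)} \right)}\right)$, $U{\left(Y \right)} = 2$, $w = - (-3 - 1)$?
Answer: $46875$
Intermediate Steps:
$w = 4$ ($w = \left(-1\right) \left(-4\right) = 4$)
$d = 5$
$N{\left(a \right)} = 7 + 5 a$ ($N{\left(a \right)} = -3 + 5 \left(a + 2\right) = -3 + 5 \left(2 + a\right) = -3 + \left(10 + 5 a\right) = 7 + 5 a$)
$N{\left(w \right)} + 46848 = \left(7 + 5 \cdot 4\right) + 46848 = \left(7 + 20\right) + 46848 = 27 + 46848 = 46875$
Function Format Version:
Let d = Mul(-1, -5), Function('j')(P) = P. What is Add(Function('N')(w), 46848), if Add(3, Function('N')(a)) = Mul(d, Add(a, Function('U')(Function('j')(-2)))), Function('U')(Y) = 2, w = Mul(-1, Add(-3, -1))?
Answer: 46875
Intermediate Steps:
w = 4 (w = Mul(-1, -4) = 4)
d = 5
Function('N')(a) = Add(7, Mul(5, a)) (Function('N')(a) = Add(-3, Mul(5, Add(a, 2))) = Add(-3, Mul(5, Add(2, a))) = Add(-3, Add(10, Mul(5, a))) = Add(7, Mul(5, a)))
Add(Function('N')(w), 46848) = Add(Add(7, Mul(5, 4)), 46848) = Add(Add(7, 20), 46848) = Add(27, 46848) = 46875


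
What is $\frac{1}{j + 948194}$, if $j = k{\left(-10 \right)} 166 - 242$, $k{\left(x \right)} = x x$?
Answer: $\frac{1}{964552} \approx 1.0368 \cdot 10^{-6}$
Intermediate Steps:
$k{\left(x \right)} = x^{2}$
$j = 16358$ ($j = \left(-10\right)^{2} \cdot 166 - 242 = 100 \cdot 166 - 242 = 16600 - 242 = 16358$)
$\frac{1}{j + 948194} = \frac{1}{16358 + 948194} = \frac{1}{964552}$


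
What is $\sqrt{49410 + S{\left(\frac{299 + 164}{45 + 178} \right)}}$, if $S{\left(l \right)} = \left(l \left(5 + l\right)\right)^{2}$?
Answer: $\frac{3 \sqrt{13635934948534}}{49729} \approx 222.77$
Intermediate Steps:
$S{\left(l \right)} = l^{2} \left(5 + l\right)^{2}$
$\sqrt{49410 + S{\left(\frac{299 + 164}{45 + 178} \right)}} = \sqrt{49410 + \left(\frac{299 + 164}{45 + 178}\right)^{2} \left(5 + \frac{299 + 164}{45 + 178}\right)^{2}} = \sqrt{49410 + \left(\frac{463}{223}\right)^{2} \left(5 + \frac{463}{223}\right)^{2}} = \sqrt{49410 + \frac{214369 \left(\frac{1578}{223}\right)^{2}}{49729}} = \sqrt{49410 + \frac{214369}{49729} \cdot \frac{2490084}{49729}} = \sqrt{49410 + \frac{533796816996}{2472973441}} = \sqrt{\frac{122723414536806}{2472973441}} = \frac{3 \sqrt{13635934948534}}{49729}$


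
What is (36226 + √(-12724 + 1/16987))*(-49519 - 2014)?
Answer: -1866834458 - 463797*I*√45328569449/16987 ≈ -1.8668e+9 - 5.813e+6*I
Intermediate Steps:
(36226 + √(-12724 + 1/16987))*(-49519 - 2014) = (36226 + √(-12724 + 1/16987))*(-51533) = (36226 + √(-216142587/16987))*(-51533) = (36226 + 9*I*√45328569449/16987)*(-51533) = -1866834458 - 463797*I*√45328569449/16987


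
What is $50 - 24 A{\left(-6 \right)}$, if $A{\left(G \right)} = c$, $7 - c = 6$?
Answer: $26$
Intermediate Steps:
$c = 1$ ($c = 7 - 6 = 1$)
$A{\left(G \right)} = 1$
$50 - 24 A{\left(-6 \right)} = 50 - 24 = 26$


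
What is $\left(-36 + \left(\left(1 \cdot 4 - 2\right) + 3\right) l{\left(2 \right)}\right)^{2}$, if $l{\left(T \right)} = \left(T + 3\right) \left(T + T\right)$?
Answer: $4096$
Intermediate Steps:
$l{\left(T \right)} = 2 T \left(3 + T\right)$ ($l{\left(T \right)} = \left(3 + T\right) 2 T = 2 T \left(3 + T\right)$)
$\left(-36 + \left(\left(1 \cdot 4 - 2\right) + 3\right) l{\left(2 \right)}\right)^{2} = \left(-36 + \left(\left(1 \cdot 4 - 2\right) + 3\right) 2 \cdot 2 \left(3 + 2\right)\right)^{2} = \left(-36 + \left(\left(4 - 2\right) + 3\right) 2 \cdot 2 \cdot 5\right)^{2} = \left(-36 + \left(2 + 3\right) 20\right)^{2} = \left(-36 + 5 \cdot 20\right)^{2} = \left(-36 + 100\right)^{2} = 64^{2} = 4096$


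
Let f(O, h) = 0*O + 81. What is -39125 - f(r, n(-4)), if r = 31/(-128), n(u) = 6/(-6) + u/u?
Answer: -39206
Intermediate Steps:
n(u) = 0 (n(u) = 6*(-1/6) + 1 = -1 + 1 = 0)
r = -31/128 (r = 31*(-1/128) = -31/128 ≈ -0.24219)
f(O, h) = 81 (f(O, h) = 0 + 81 = 81)
-39125 - f(r, n(-4)) = -39125 - 1*81 = -39125 - 81 = -39206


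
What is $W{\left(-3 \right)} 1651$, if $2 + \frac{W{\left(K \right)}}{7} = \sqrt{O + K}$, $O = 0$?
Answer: $-23114 + 11557 i \sqrt{3} \approx -23114.0 + 20017.0 i$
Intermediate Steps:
$W{\left(K \right)} = -14 + 7 \sqrt{K}$ ($W{\left(K \right)} = -14 + 7 \sqrt{0 + K} = -14 + 7 \sqrt{K}$)
$W{\left(-3 \right)} 1651 = \left(-14 + 7 \sqrt{-3}\right) 1651 = \left(-14 + 7 i \sqrt{3}\right) 1651 = -23114 + 11557 i \sqrt{3}$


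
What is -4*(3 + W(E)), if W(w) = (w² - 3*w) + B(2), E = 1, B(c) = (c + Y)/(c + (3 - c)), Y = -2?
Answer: -4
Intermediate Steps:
B(c) = -⅔ + c/3 (B(c) = (c - 2)/(c + (3 - c)) = (-2 + c)/3 = (-2 + c)*(⅓) = -⅔ + c/3)
W(w) = w² - 3*w (W(w) = (w² - 3*w) + (-⅔ + (⅓)*2) = (w² - 3*w) + (-⅔ + ⅔) = (w² - 3*w) + 0 = w² - 3*w)
-4*(3 + W(E)) = -4*(3 + 1*(-3 + 1)) = -4*(3 + 1*(-2)) = -4*(3 - 2) = -4*1 = -4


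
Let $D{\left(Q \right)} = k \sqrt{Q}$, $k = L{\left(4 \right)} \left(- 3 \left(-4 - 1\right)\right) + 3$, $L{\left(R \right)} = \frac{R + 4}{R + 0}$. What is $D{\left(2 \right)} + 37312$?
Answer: $37312 + 33 \sqrt{2} \approx 37359.0$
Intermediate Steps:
$L{\left(R \right)} = \frac{4 + R}{R}$
$k = 33$ ($k = \frac{4 + 4}{4} \left(- 3 \left(-4 - 1\right)\right) + 3 = \frac{1}{4} \cdot 8 \left(\left(-3\right) \left(-5\right)\right) + 3 = 2 \cdot 15 + 3 = 30 + 3 = 33$)
$D{\left(Q \right)} = 33 \sqrt{Q}$
$D{\left(2 \right)} + 37312 = 33 \sqrt{2} + 37312 = 37312 + 33 \sqrt{2}$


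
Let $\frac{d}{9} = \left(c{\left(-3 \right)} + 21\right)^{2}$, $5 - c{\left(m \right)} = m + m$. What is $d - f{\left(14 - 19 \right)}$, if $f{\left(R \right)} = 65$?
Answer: $9151$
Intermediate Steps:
$c{\left(m \right)} = 5 - 2 m$ ($c{\left(m \right)} = 5 - \left(m + m\right) = 5 - 2 m$)
$d = 9216$ ($d = 9 \left(\left(5 - -6\right) + 21\right)^{2} = 9 \left(\left(5 + 6\right) + 21\right)^{2} = 9 \left(11 + 21\right)^{2} = 9 \cdot 32^{2} = 9 \cdot 1024 = 9216$)
$d - f{\left(14 - 19 \right)} = 9216 - 65 = 9151$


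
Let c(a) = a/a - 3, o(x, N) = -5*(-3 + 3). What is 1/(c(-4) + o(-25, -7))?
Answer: -1/2 ≈ -0.50000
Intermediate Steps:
o(x, N) = 0 (o(x, N) = -5*0 = 0)
c(a) = -2 (c(a) = 1 - 3 = -2)
1/(c(-4) + o(-25, -7)) = 1/(-2 + 0) = 1/(-2) = -1/2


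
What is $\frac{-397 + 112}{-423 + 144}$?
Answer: $\frac{95}{93} \approx 1.0215$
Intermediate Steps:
$\frac{-397 + 112}{-423 + 144} = - \frac{285}{-279} = \left(-285\right) \left(- \frac{1}{279}\right) = \frac{95}{93}$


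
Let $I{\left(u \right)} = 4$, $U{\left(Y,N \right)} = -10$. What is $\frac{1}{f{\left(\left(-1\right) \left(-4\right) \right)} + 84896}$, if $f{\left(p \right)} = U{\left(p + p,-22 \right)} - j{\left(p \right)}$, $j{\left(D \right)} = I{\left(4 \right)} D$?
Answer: $\frac{1}{84870} \approx 1.1783 \cdot 10^{-5}$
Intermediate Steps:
$j{\left(D \right)} = 4 D$
$f{\left(p \right)} = -10 - 4 p$
$\frac{1}{f{\left(\left(-1\right) \left(-4\right) \right)} + 84896} = \frac{1}{\left(-10 - 4 \left(\left(-1\right) \left(-4\right)\right)\right) + 84896} = \frac{1}{\left(-10 - 16\right) + 84896} = \frac{1}{-26 + 84896} = \frac{1}{84870}$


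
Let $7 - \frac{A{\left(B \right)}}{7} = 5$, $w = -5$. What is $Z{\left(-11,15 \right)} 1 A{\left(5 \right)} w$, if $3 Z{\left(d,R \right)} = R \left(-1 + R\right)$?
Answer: $-4900$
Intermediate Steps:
$Z{\left(d,R \right)} = \frac{R \left(-1 + R\right)}{3}$
$A{\left(B \right)} = 14$ ($A{\left(B \right)} = 49 - 35 = 14$)
$Z{\left(-11,15 \right)} 1 A{\left(5 \right)} w = \frac{1}{3} \cdot 15 \left(-1 + 15\right) 1 \cdot 14 \left(-5\right) = \frac{1}{3} \cdot 15 \cdot 14 \cdot 14 \left(-5\right) = 70 \left(-70\right) = -4900$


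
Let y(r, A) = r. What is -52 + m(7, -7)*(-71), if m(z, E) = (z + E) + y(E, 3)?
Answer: 445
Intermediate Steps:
m(z, E) = z + 2*E (m(z, E) = (z + E) + E = (E + z) + E = z + 2*E)
-52 + m(7, -7)*(-71) = -52 + (7 + 2*(-7))*(-71) = -52 + (7 - 14)*(-71) = -52 - 7*(-71) = -52 + 497 = 445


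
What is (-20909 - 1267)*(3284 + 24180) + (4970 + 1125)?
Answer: -609035569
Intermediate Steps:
(-20909 - 1267)*(3284 + 24180) + (4970 + 1125) = -22176*27464 + 6095 = -609041664 + 6095 = -609035569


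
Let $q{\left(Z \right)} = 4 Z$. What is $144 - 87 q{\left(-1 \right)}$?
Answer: $492$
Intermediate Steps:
$144 - 87 q{\left(-1 \right)} = 144 - 87 \cdot 4 \left(-1\right) = 144 - -348 = 144 + 348 = 492$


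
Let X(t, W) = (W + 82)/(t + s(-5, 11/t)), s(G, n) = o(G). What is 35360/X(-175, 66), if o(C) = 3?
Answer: -1520480/37 ≈ -41094.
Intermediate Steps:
s(G, n) = 3
X(t, W) = (82 + W)/(3 + t) (X(t, W) = (W + 82)/(t + 3) = (82 + W)/(3 + t))
35360/X(-175, 66) = 35360/(((82 + 66)/(3 - 175))) = 35360/((148/(-172))) = 35360/((-1/172*148)) = 35360/(-37/43) = 35360*(-43/37) = -1520480/37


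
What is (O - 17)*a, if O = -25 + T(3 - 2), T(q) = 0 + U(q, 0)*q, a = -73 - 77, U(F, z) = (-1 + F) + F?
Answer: 6150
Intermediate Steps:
U(F, z) = -1 + 2*F
a = -150
T(q) = q*(-1 + 2*q) (T(q) = 0 + (-1 + 2*q)*q = 0 + q*(-1 + 2*q) = q*(-1 + 2*q))
O = -24 (O = -25 + (3 - 2)*(-1 + 2*(3 - 2)) = -25 + 1*(-1 + 2*1) = -25 + 1*(-1 + 2) = -25 + 1*1 = -25 + 1 = -24)
(O - 17)*a = (-24 - 17)*(-150) = -41*(-150) = 6150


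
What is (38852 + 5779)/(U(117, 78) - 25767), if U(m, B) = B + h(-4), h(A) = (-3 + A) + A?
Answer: -44631/25700 ≈ -1.7366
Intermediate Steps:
h(A) = -3 + 2*A
U(m, B) = -11 + B (U(m, B) = B + (-3 + 2*(-4)) = B + (-3 - 8) = B - 11 = -11 + B)
(38852 + 5779)/(U(117, 78) - 25767) = (38852 + 5779)/((-11 + 78) - 25767) = 44631/(67 - 25767) = 44631/(-25700) = 44631*(-1/25700) = -44631/25700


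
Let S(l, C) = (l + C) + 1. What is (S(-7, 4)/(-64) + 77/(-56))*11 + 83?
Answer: 2183/32 ≈ 68.219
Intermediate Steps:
S(l, C) = 1 + C + l (S(l, C) = (C + l) + 1 = 1 + C + l)
(S(-7, 4)/(-64) + 77/(-56))*11 + 83 = ((1 + 4 - 7)/(-64) + 77/(-56))*11 + 83 = (-2*(-1/64) + 77*(-1/56))*11 + 83 = (1/32 - 11/8)*11 + 83 = -43/32*11 + 83 = -473/32 + 83 = 2183/32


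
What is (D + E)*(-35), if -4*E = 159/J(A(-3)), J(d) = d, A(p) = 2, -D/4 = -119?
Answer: -127715/8 ≈ -15964.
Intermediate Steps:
D = 476 (D = -4*(-119) = 476)
E = -159/8 (E = -159/(4*2) = -1/4*159/2 = -159/8 ≈ -19.875)
(D + E)*(-35) = (476 - 159/8)*(-35) = (3649/8)*(-35) = -127715/8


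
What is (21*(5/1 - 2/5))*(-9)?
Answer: -4347/5 ≈ -869.40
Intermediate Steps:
(21*(5/1 - 2/5))*(-9) = (21*(5*1 - 2*⅕))*(-9) = (21*(5 - ⅖))*(-9) = (21*(23/5))*(-9) = (483/5)*(-9) = -4347/5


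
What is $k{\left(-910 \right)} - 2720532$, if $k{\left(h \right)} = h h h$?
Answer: $-756291532$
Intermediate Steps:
$k{\left(h \right)} = h^{3}$ ($k{\left(h \right)} = h^{2} h = h^{3}$)
$k{\left(-910 \right)} - 2720532 = \left(-910\right)^{3} - 2720532 = -753571000 - 2720532 = -756291532$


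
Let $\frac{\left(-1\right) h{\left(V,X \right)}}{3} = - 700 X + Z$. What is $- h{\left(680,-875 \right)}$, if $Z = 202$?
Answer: $1838106$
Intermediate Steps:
$h{\left(V,X \right)} = -606 + 2100 X$ ($h{\left(V,X \right)} = - 3 \left(- 700 X + 202\right) = - 3 \left(202 - 700 X\right) = -606 + 2100 X$)
$- h{\left(680,-875 \right)} = - (-606 + 2100 \left(-875\right)) = - (-606 - 1837500) = \left(-1\right) \left(-1838106\right) = 1838106$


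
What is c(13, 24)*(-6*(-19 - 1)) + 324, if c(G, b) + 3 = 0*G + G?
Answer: 1524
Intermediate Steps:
c(G, b) = -3 + G (c(G, b) = -3 + (0*G + G) = -3 + (0 + G) = -3 + G)
c(13, 24)*(-6*(-19 - 1)) + 324 = (-3 + 13)*(-6*(-19 - 1)) + 324 = 10*(-6*(-20)) + 324 = 10*120 + 324 = 1200 + 324 = 1524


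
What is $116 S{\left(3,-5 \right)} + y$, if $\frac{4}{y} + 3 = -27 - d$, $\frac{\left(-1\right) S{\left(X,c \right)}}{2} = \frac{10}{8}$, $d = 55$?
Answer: $- \frac{24654}{85} \approx -290.05$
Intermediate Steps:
$S{\left(X,c \right)} = - \frac{5}{2}$ ($S{\left(X,c \right)} = - 2 \cdot \frac{10}{8} = - 2 \cdot 10 \cdot \frac{1}{8} = \left(-2\right) \frac{5}{4} = - \frac{5}{2}$)
$y = - \frac{4}{85}$ ($y = \frac{4}{-3 - 82} = \frac{4}{-85} = 4 \left(- \frac{1}{85}\right) = - \frac{4}{85} \approx -0.047059$)
$116 S{\left(3,-5 \right)} + y = 116 \left(- \frac{5}{2}\right) - \frac{4}{85} = -290 - \frac{4}{85} = - \frac{24654}{85}$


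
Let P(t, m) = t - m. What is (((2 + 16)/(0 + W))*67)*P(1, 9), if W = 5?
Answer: -9648/5 ≈ -1929.6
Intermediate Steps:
(((2 + 16)/(0 + W))*67)*P(1, 9) = (((2 + 16)/(0 + 5))*67)*(1 - 1*9) = ((18/5)*67)*(1 - 9) = ((18*(⅕))*67)*(-8) = ((18/5)*67)*(-8) = (1206/5)*(-8) = -9648/5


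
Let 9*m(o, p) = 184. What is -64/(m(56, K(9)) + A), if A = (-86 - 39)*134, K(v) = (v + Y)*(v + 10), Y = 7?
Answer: 288/75283 ≈ 0.0038256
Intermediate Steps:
K(v) = (7 + v)*(10 + v) (K(v) = (v + 7)*(v + 10) = (7 + v)*(10 + v))
m(o, p) = 184/9 (m(o, p) = (⅑)*184 = 184/9)
A = -16750 (A = -125*134 = -16750)
-64/(m(56, K(9)) + A) = -64/(184/9 - 16750) = -64/(-150566/9) = -9/150566*(-64) = 288/75283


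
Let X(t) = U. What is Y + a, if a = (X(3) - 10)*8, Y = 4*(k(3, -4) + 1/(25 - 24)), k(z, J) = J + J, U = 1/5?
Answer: -532/5 ≈ -106.40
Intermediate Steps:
U = 1/5 ≈ 0.20000
X(t) = 1/5
k(z, J) = 2*J
Y = -28 (Y = 4*(2*(-4) + 1/(25 - 24)) = 4*(-8 + 1/1) = 4*(-8 + 1) = 4*(-7) = -28)
a = -392/5 (a = (1/5 - 10)*8 = -49/5*8 = -392/5 ≈ -78.400)
Y + a = -28 - 392/5 = -532/5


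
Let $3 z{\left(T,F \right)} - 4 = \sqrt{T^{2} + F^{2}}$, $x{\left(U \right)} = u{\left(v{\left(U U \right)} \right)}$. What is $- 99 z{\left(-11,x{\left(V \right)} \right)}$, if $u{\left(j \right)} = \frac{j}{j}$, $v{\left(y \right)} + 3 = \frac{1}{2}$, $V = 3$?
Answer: $-132 - 33 \sqrt{122} \approx -496.5$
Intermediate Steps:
$v{\left(y \right)} = - \frac{5}{2}$ ($v{\left(y \right)} = -3 + \frac{1}{2} = - \frac{5}{2}$)
$u{\left(j \right)} = 1$
$x{\left(U \right)} = 1$
$z{\left(T,F \right)} = \frac{4}{3} + \frac{\sqrt{F^{2} + T^{2}}}{3}$ ($z{\left(T,F \right)} = \frac{4}{3} + \frac{\sqrt{T^{2} + F^{2}}}{3} = \frac{4}{3} + \frac{\sqrt{F^{2} + T^{2}}}{3}$)
$- 99 z{\left(-11,x{\left(V \right)} \right)} = - 99 \left(\frac{4}{3} + \frac{\sqrt{1^{2} + \left(-11\right)^{2}}}{3}\right) = - 99 \left(\frac{4}{3} + \frac{\sqrt{1 + 121}}{3}\right) = - 99 \left(\frac{4}{3} + \frac{\sqrt{122}}{3}\right) = -132 - 33 \sqrt{122}$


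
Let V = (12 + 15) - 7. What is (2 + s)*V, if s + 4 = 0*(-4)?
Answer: -40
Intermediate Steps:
s = -4 (s = -4 + 0*(-4) = -4 + 0 = -4)
V = 20 (V = 27 - 7 = 20)
(2 + s)*V = (2 - 4)*20 = -2*20 = -40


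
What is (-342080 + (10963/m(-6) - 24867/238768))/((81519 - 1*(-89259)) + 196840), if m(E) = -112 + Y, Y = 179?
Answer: -5469793800985/5880952779808 ≈ -0.93009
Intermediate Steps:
m(E) = 67 (m(E) = -112 + 179 = 67)
(-342080 + (10963/m(-6) - 24867/238768))/((81519 - 1*(-89259)) + 196840) = (-342080 + (10963/67 - 24867/238768))/((81519 - 1*(-89259)) + 196840) = (-342080 + (10963*(1/67) - 24867*1/238768))/((81519 + 89259) + 196840) = (-342080 + (10963/67 - 24867/238768))/(170778 + 196840) = (-342080 + 2615947495/15997456)/367618 = -5469793800985/15997456*1/367618 = -5469793800985/5880952779808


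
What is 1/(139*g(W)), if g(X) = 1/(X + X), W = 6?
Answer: 12/139 ≈ 0.086331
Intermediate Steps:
g(X) = 1/(2*X)
1/(139*g(W)) = 1/(139*((½)/6)) = 1/(139*((½)*(⅙))) = 1/(139*(1/12)) = 1/(139/12) = 12/139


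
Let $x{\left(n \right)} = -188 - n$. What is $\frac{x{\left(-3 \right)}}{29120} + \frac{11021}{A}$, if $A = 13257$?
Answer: $\frac{63695795}{77208768} \approx 0.82498$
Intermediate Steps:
$\frac{x{\left(-3 \right)}}{29120} + \frac{11021}{A} = \frac{-188 - -3}{29120} + \frac{11021}{13257} = \left(-188 + 3\right) \frac{1}{29120} + 11021 \cdot \frac{1}{13257} = \left(-185\right) \frac{1}{29120} + \frac{11021}{13257} = - \frac{37}{5824} + \frac{11021}{13257} = \frac{63695795}{77208768}$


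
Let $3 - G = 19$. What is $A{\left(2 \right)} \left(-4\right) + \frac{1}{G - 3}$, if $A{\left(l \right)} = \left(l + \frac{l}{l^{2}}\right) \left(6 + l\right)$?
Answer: $- \frac{1521}{19} \approx -80.053$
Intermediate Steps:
$G = -16$ ($G = 3 - 19 = -16$)
$A{\left(l \right)} = \left(6 + l\right) \left(l + \frac{1}{l}\right)$ ($A{\left(l \right)} = \left(l + \frac{l}{l^{2}}\right) \left(6 + l\right) = \left(l + \frac{1}{l}\right) \left(6 + l\right) = \left(6 + l\right) \left(l + \frac{1}{l}\right)$)
$A{\left(2 \right)} \left(-4\right) + \frac{1}{G - 3} = \left(1 + 2^{2} + 6 \cdot 2 + \frac{6}{2}\right) \left(-4\right) + \frac{1}{-16 - 3} = \left(1 + 4 + 12 + 6 \cdot \frac{1}{2}\right) \left(-4\right) + \frac{1}{-19} = \left(1 + 4 + 12 + 3\right) \left(-4\right) - \frac{1}{19} = 20 \left(-4\right) - \frac{1}{19} = -80 - \frac{1}{19} = - \frac{1521}{19}$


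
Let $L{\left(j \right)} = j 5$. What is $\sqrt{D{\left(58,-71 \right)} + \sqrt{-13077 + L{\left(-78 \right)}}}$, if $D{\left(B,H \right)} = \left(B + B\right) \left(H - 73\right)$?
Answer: $\sqrt{-16704 + 67 i \sqrt{3}} \approx 0.4489 + 129.24 i$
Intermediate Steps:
$L{\left(j \right)} = 5 j$
$D{\left(B,H \right)} = 2 B \left(-73 + H\right)$
$\sqrt{D{\left(58,-71 \right)} + \sqrt{-13077 + L{\left(-78 \right)}}} = \sqrt{2 \cdot 58 \left(-73 - 71\right) + \sqrt{-13077 + 5 \left(-78\right)}} = \sqrt{2 \cdot 58 \left(-144\right) + \sqrt{-13077 - 390}} = \sqrt{-16704 + \sqrt{-13467}} = \sqrt{-16704 + 67 i \sqrt{3}}$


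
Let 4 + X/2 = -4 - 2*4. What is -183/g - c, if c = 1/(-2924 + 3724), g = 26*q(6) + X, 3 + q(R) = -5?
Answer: 609/800 ≈ 0.76125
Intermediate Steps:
q(R) = -8 (q(R) = -3 - 5 = -8)
X = -32 (X = -8 + 2*(-4 - 2*4) = -8 + 2*(-4 - 8) = -8 + 2*(-12) = -8 - 24 = -32)
g = -240 (g = 26*(-8) - 32 = -208 - 32 = -240)
c = 1/800 ≈ 0.0012500
-183/g - c = -183/(-240) - 1*1/800 = -183*(-1/240) - 1/800 = 61/80 - 1/800 = 609/800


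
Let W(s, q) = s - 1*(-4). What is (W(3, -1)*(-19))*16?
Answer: -2128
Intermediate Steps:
W(s, q) = 4 + s (W(s, q) = s + 4 = 4 + s)
(W(3, -1)*(-19))*16 = ((4 + 3)*(-19))*16 = (7*(-19))*16 = -133*16 = -2128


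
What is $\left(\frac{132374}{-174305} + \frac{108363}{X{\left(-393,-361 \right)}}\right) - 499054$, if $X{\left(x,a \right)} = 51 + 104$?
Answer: $- \frac{2692842292621}{5403455} \approx -4.9836 \cdot 10^{5}$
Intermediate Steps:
$X{\left(x,a \right)} = 155$
$\left(\frac{132374}{-174305} + \frac{108363}{X{\left(-393,-361 \right)}}\right) - 499054 = \left(\frac{132374}{-174305} + \frac{108363}{155}\right) - 499054 = \left(132374 \left(- \frac{1}{174305}\right) + 108363 \cdot \frac{1}{155}\right) - 499054 = \left(- \frac{132374}{174305} + \frac{108363}{155}\right) - 499054 = \frac{3773538949}{5403455} - 499054 = - \frac{2692842292621}{5403455}$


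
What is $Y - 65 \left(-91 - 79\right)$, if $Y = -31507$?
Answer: $-20457$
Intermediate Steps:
$Y - 65 \left(-91 - 79\right) = -31507 - 65 \left(-91 - 79\right) = -31507 - -11050 = -31507 + 11050 = -20457$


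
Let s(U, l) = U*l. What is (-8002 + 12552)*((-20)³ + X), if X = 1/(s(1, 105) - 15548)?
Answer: -562125204550/15443 ≈ -3.6400e+7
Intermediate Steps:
X = -1/15443 (X = 1/(1*105 - 15548) = 1/(105 - 15548) = 1/(-15443) = -1/15443 ≈ -6.4754e-5)
(-8002 + 12552)*((-20)³ + X) = (-8002 + 12552)*((-20)³ - 1/15443) = 4550*(-8000 - 1/15443) = 4550*(-123544001/15443) = -562125204550/15443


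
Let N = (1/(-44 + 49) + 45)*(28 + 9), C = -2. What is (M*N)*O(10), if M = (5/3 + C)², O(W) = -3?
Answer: -8362/15 ≈ -557.47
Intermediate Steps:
M = ⅑ (M = (5/3 - 2)² = (-⅓)² = ⅑ ≈ 0.11111)
N = 8362/5 (N = (1/5 + 45)*37 = (⅕ + 45)*37 = (226/5)*37 = 8362/5 ≈ 1672.4)
(M*N)*O(10) = ((⅑)*(8362/5))*(-3) = (8362/45)*(-3) = -8362/15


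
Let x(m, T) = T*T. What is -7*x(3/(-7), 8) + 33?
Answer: -415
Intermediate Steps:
x(m, T) = T**2
-7*x(3/(-7), 8) + 33 = -7*8**2 + 33 = -7*64 + 33 = -448 + 33 = -415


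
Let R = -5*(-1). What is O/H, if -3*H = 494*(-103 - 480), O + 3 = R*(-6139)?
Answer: -46047/144001 ≈ -0.31977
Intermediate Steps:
R = 5
O = -30698 (O = -3 + 5*(-6139) = -3 - 30695 = -30698)
H = 288002/3 (H = -494*(-103 - 480)/3 = -494*(-583)/3 = -⅓*(-288002) = 288002/3 ≈ 96001.)
O/H = -30698/288002/3 = -30698*3/288002 = -46047/144001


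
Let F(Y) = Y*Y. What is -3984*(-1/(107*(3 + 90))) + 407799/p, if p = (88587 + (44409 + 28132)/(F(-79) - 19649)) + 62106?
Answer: 671603433808/216184854721 ≈ 3.1066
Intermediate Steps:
F(Y) = Y²
p = 2020419203/13408 (p = (88587 + (44409 + 28132)/((-79)² - 19649)) + 62106 = (88587 + 72541/(6241 - 19649)) + 62106 = (88587 + 72541/(-13408)) + 62106 = (88587 + 72541*(-1/13408)) + 62106 = (88587 - 72541/13408) + 62106 = 1187701955/13408 + 62106 = 2020419203/13408 ≈ 1.5069e+5)
-3984*(-1/(107*(3 + 90))) + 407799/p = -3984*(-1/(107*(3 + 90))) + 407799/(2020419203/13408) = -3984/(93*(-107)) + 407799*(13408/2020419203) = -3984/(-9951) + 5467768992/2020419203 = -3984*(-1/9951) + 5467768992/2020419203 = 1328/3317 + 5467768992/2020419203 = 671603433808/216184854721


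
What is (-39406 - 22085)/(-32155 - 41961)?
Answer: 61491/74116 ≈ 0.82966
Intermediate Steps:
(-39406 - 22085)/(-32155 - 41961) = -61491/(-74116) = -61491*(-1/74116) = 61491/74116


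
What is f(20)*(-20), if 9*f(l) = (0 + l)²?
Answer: -8000/9 ≈ -888.89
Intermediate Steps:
f(l) = l²/9 (f(l) = (0 + l)²/9 = l²/9)
f(20)*(-20) = ((⅑)*20²)*(-20) = ((⅑)*400)*(-20) = (400/9)*(-20) = -8000/9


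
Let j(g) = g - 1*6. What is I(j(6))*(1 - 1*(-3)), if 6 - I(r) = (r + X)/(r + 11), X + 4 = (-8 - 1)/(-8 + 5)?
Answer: 268/11 ≈ 24.364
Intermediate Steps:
X = -1 (X = -4 + (-8 - 1)/(-8 + 5) = -4 - 9/(-3) = -4 - 9*(-⅓) = -4 + 3 = -1)
j(g) = -6 + g (j(g) = g - 6 = -6 + g)
I(r) = 6 - (-1 + r)/(11 + r) (I(r) = 6 - (r - 1)/(r + 11) = 6 - (-1 + r)/(11 + r))
I(j(6))*(1 - 1*(-3)) = ((67 + 5*(-6 + 6))/(11 + (-6 + 6)))*(1 - 1*(-3)) = ((67 + 5*0)/(11 + 0))*(1 + 3) = ((67 + 0)/11)*4 = ((1/11)*67)*4 = (67/11)*4 = 268/11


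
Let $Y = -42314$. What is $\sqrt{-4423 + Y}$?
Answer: $9 i \sqrt{577} \approx 216.19 i$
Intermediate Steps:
$\sqrt{-4423 + Y} = \sqrt{-4423 - 42314} = \sqrt{-46737} = 9 i \sqrt{577}$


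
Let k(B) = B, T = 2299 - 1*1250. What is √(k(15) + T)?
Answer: 2*√266 ≈ 32.619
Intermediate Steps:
T = 1049 (T = 2299 - 1250 = 1049)
√(k(15) + T) = √(15 + 1049) = √1064 = 2*√266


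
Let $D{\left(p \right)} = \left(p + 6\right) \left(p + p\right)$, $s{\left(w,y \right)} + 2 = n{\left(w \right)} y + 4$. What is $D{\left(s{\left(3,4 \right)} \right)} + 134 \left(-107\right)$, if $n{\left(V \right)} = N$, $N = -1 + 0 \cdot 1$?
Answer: $-14354$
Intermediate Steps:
$N = -1$ ($N = -1 + 0 = -1$)
$n{\left(V \right)} = -1$
$s{\left(w,y \right)} = 2 - y$ ($s{\left(w,y \right)} = -2 - \left(-4 + y\right) = 2 - y$)
$D{\left(p \right)} = 2 p \left(6 + p\right)$ ($D{\left(p \right)} = \left(6 + p\right) 2 p = 2 p \left(6 + p\right)$)
$D{\left(s{\left(3,4 \right)} \right)} + 134 \left(-107\right) = 2 \left(2 - 4\right) \left(6 + \left(2 - 4\right)\right) + 134 \left(-107\right) = 2 \left(2 - 4\right) \left(6 + \left(2 - 4\right)\right) - 14338 = 2 \left(-2\right) \left(6 - 2\right) - 14338 = 2 \left(-2\right) 4 - 14338 = -16 - 14338 = -14354$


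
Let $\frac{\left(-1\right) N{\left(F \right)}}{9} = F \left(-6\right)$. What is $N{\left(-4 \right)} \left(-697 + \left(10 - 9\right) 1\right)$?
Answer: $150336$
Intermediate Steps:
$N{\left(F \right)} = 54 F$ ($N{\left(F \right)} = - 9 F \left(-6\right) = - 9 \left(- 6 F\right) = 54 F$)
$N{\left(-4 \right)} \left(-697 + \left(10 - 9\right) 1\right) = 54 \left(-4\right) \left(-697 + \left(10 - 9\right) 1\right) = - 216 \left(-697 + 1 \cdot 1\right) = - 216 \left(-697 + 1\right) = \left(-216\right) \left(-696\right) = 150336$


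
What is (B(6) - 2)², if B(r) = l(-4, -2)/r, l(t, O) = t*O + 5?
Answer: 1/36 ≈ 0.027778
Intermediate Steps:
l(t, O) = 5 + O*t (l(t, O) = O*t + 5 = 5 + O*t)
B(r) = 13/r (B(r) = (5 - 2*(-4))/r = (5 + 8)/r = 13/r)
(B(6) - 2)² = (13/6 - 2)² = (⅙)² = 1/36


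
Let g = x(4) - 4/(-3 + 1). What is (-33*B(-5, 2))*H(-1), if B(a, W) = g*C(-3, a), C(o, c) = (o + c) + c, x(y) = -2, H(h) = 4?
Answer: 0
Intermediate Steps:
C(o, c) = o + 2*c (C(o, c) = (c + o) + c = o + 2*c)
g = 0 (g = -2 - 4/(-3 + 1) = -2 - 4/(-2) = -2 - ½*(-4) = -2 + 2 = 0)
B(a, W) = 0 (B(a, W) = 0*(-3 + 2*a) = 0)
(-33*B(-5, 2))*H(-1) = -33*0*4 = 0*4 = 0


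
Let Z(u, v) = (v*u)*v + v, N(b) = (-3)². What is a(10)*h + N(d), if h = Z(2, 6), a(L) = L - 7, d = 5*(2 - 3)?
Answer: 243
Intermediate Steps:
d = -5 (d = 5*(-1) = -5)
a(L) = -7 + L
N(b) = 9
Z(u, v) = v + u*v² (Z(u, v) = (u*v)*v + v = u*v² + v = v + u*v²)
h = 78 (h = 6*(1 + 2*6) = 6*(1 + 12) = 6*13 = 78)
a(10)*h + N(d) = (-7 + 10)*78 + 9 = 3*78 + 9 = 234 + 9 = 243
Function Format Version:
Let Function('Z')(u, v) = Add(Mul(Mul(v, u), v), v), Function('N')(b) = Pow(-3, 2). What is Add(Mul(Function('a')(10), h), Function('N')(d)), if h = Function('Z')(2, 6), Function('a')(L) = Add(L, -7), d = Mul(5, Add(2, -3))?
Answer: 243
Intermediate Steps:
d = -5 (d = Mul(5, -1) = -5)
Function('a')(L) = Add(-7, L)
Function('N')(b) = 9
Function('Z')(u, v) = Add(v, Mul(u, Pow(v, 2))) (Function('Z')(u, v) = Add(Mul(Mul(u, v), v), v) = Add(Mul(u, Pow(v, 2)), v) = Add(v, Mul(u, Pow(v, 2))))
h = 78 (h = Mul(6, Add(1, Mul(2, 6))) = Mul(6, Add(1, 12)) = Mul(6, 13) = 78)
Add(Mul(Function('a')(10), h), Function('N')(d)) = Add(Mul(Add(-7, 10), 78), 9) = Add(Mul(3, 78), 9) = Add(234, 9) = 243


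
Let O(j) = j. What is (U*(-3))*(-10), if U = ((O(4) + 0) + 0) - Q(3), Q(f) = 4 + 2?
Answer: -60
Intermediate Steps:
Q(f) = 6
U = -2 (U = ((4 + 0) + 0) - 1*6 = (4 + 0) - 6 = 4 - 6 = -2)
(U*(-3))*(-10) = -2*(-3)*(-10) = 6*(-10) = -60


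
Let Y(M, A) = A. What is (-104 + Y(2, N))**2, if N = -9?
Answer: 12769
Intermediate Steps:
(-104 + Y(2, N))**2 = (-104 - 9)**2 = (-113)**2 = 12769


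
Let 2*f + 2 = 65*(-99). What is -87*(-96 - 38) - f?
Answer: 29753/2 ≈ 14877.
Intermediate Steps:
f = -6437/2 (f = -1 + (65*(-99))/2 = -1 + (½)*(-6435) = -1 - 6435/2 = -6437/2 ≈ -3218.5)
-87*(-96 - 38) - f = -87*(-96 - 38) - 1*(-6437/2) = -87*(-134) + 6437/2 = 11658 + 6437/2 = 29753/2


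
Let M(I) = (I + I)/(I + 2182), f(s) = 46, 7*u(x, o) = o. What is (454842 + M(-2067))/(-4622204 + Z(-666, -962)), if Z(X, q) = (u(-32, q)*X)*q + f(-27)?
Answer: -183059436/37300296575 ≈ -0.0049077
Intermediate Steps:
u(x, o) = o/7
M(I) = 2*I/(2182 + I) (M(I) = (2*I)/(2182 + I) = 2*I/(2182 + I))
Z(X, q) = 46 + X*q**2/7 (Z(X, q) = ((q/7)*X)*q + 46 = (X*q/7)*q + 46 = X*q**2/7 + 46 = 46 + X*q**2/7)
(454842 + M(-2067))/(-4622204 + Z(-666, -962)) = (454842 + 2*(-2067)/(2182 - 2067))/(-4622204 + (46 + (1/7)*(-666)*(-962)**2)) = (454842 + 2*(-2067)/115)/(-4622204 + (46 + (1/7)*(-666)*925444)) = (454842 + 2*(-2067)*(1/115))/(-4622204 + (46 - 616345704/7)) = (454842 - 4134/115)/(-4622204 - 616345382/7) = 52302696/(115*(-648700810/7)) = (52302696/115)*(-7/648700810) = -183059436/37300296575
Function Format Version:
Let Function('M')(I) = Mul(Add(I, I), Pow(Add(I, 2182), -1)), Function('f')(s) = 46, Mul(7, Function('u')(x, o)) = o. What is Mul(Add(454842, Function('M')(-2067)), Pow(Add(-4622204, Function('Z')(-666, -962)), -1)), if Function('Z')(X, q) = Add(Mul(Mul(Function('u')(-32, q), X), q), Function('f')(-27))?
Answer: Rational(-183059436, 37300296575) ≈ -0.0049077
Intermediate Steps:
Function('u')(x, o) = Mul(Rational(1, 7), o)
Function('M')(I) = Mul(2, I, Pow(Add(2182, I), -1)) (Function('M')(I) = Mul(Mul(2, I), Pow(Add(2182, I), -1)) = Mul(2, I, Pow(Add(2182, I), -1)))
Function('Z')(X, q) = Add(46, Mul(Rational(1, 7), X, Pow(q, 2))) (Function('Z')(X, q) = Add(Mul(Mul(Mul(Rational(1, 7), q), X), q), 46) = Add(Mul(Mul(Rational(1, 7), X, q), q), 46) = Add(Mul(Rational(1, 7), X, Pow(q, 2)), 46) = Add(46, Mul(Rational(1, 7), X, Pow(q, 2))))
Mul(Add(454842, Function('M')(-2067)), Pow(Add(-4622204, Function('Z')(-666, -962)), -1)) = Mul(Add(454842, Mul(2, -2067, Pow(Add(2182, -2067), -1))), Pow(Add(-4622204, Add(46, Mul(Rational(1, 7), -666, Pow(-962, 2)))), -1)) = Mul(Add(454842, Mul(2, -2067, Pow(115, -1))), Pow(Add(-4622204, Add(46, Mul(Rational(1, 7), -666, 925444))), -1)) = Mul(Add(454842, Mul(2, -2067, Rational(1, 115))), Pow(Add(-4622204, Add(46, Rational(-616345704, 7))), -1)) = Mul(Add(454842, Rational(-4134, 115)), Pow(Add(-4622204, Rational(-616345382, 7)), -1)) = Mul(Rational(52302696, 115), Pow(Rational(-648700810, 7), -1)) = Mul(Rational(52302696, 115), Rational(-7, 648700810)) = Rational(-183059436, 37300296575)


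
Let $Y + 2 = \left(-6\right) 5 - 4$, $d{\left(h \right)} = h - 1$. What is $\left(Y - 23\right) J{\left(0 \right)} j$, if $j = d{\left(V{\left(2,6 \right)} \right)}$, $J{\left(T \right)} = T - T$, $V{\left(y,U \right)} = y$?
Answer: $0$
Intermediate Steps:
$J{\left(T \right)} = 0$
$d{\left(h \right)} = -1 + h$
$Y = -36$ ($Y = -2 - 34 = -36$)
$j = 1$ ($j = -1 + 2 = 1$)
$\left(Y - 23\right) J{\left(0 \right)} j = \left(-36 - 23\right) 0 \cdot 1 = \left(-59\right) 0 \cdot 1 = 0 \cdot 1 = 0$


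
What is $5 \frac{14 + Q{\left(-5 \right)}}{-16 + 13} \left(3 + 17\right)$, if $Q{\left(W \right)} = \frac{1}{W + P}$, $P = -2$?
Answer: $- \frac{9700}{21} \approx -461.9$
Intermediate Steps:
$Q{\left(W \right)} = \frac{1}{-2 + W}$ ($Q{\left(W \right)} = \frac{1}{W - 2} = \frac{1}{-2 + W}$)
$5 \frac{14 + Q{\left(-5 \right)}}{-16 + 13} \left(3 + 17\right) = 5 \frac{14 + \frac{1}{-2 - 5}}{-16 + 13} \left(3 + 17\right) = 5 \frac{14 + \frac{1}{-7}}{-3} \cdot 20 = 5 \left(14 - \frac{1}{7}\right) \left(- \frac{1}{3}\right) 20 = 5 \cdot \frac{97}{7} \left(- \frac{1}{3}\right) 20 = 5 \left(- \frac{97}{21}\right) 20 = \left(- \frac{485}{21}\right) 20 = - \frac{9700}{21}$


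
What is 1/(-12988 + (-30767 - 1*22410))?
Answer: -1/66165 ≈ -1.5114e-5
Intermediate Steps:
1/(-12988 + (-30767 - 1*22410)) = 1/(-12988 + (-30767 - 22410)) = 1/(-12988 - 53177) = 1/(-66165) = -1/66165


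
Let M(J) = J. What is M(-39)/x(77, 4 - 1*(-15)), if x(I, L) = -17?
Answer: 39/17 ≈ 2.2941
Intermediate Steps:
M(-39)/x(77, 4 - 1*(-15)) = -39/(-17) = -39*(-1/17) = 39/17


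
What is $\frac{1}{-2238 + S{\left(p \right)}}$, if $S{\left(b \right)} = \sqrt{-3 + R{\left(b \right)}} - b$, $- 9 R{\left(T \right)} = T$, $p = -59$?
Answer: $- \frac{19611}{42732337} - \frac{12 \sqrt{2}}{42732337} \approx -0.00045932$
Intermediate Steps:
$R{\left(T \right)} = - \frac{T}{9}$
$S{\left(b \right)} = \sqrt{-3 - \frac{b}{9}} - b$
$\frac{1}{-2238 + S{\left(p \right)}} = \frac{1}{-2238 + \left(\left(-1\right) \left(-59\right) + \frac{\sqrt{-27 - -59}}{3}\right)} = \frac{1}{-2238 + \left(59 + \frac{\sqrt{-27 + 59}}{3}\right)} = \frac{1}{-2238 + \left(59 + \frac{\sqrt{32}}{3}\right)} = \frac{1}{-2238 + \left(59 + \frac{4 \sqrt{2}}{3}\right)} = \frac{1}{-2179 + \frac{4 \sqrt{2}}{3}}$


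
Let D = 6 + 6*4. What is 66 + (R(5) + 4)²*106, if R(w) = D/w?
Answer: 10666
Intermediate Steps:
D = 30 (D = 6 + 24 = 30)
R(w) = 30/w
66 + (R(5) + 4)²*106 = 66 + (30/5 + 4)²*106 = 66 + (30*(⅕) + 4)²*106 = 66 + (6 + 4)²*106 = 66 + 10²*106 = 66 + 100*106 = 66 + 10600 = 10666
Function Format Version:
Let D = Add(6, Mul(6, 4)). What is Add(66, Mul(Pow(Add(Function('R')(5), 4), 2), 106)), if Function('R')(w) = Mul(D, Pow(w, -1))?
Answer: 10666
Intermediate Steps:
D = 30 (D = Add(6, 24) = 30)
Function('R')(w) = Mul(30, Pow(w, -1))
Add(66, Mul(Pow(Add(Function('R')(5), 4), 2), 106)) = Add(66, Mul(Pow(Add(Mul(30, Pow(5, -1)), 4), 2), 106)) = Add(66, Mul(Pow(Add(Mul(30, Rational(1, 5)), 4), 2), 106)) = Add(66, Mul(Pow(Add(6, 4), 2), 106)) = Add(66, Mul(Pow(10, 2), 106)) = Add(66, Mul(100, 106)) = Add(66, 10600) = 10666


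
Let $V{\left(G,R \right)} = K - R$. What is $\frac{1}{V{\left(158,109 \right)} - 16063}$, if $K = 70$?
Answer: $- \frac{1}{16102} \approx -6.2104 \cdot 10^{-5}$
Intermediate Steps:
$V{\left(G,R \right)} = 70 - R$
$\frac{1}{V{\left(158,109 \right)} - 16063} = \frac{1}{\left(70 - 109\right) - 16063} = \frac{1}{-39 - 16063} = \frac{1}{-16102} = - \frac{1}{16102}$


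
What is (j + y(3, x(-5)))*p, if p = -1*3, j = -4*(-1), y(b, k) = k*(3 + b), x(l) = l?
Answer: 78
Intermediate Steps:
j = 4
p = -3
(j + y(3, x(-5)))*p = (4 - 5*(3 + 3))*(-3) = (4 - 5*6)*(-3) = (4 - 30)*(-3) = -26*(-3) = 78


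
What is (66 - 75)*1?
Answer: -9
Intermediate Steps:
(66 - 75)*1 = -9*1 = -9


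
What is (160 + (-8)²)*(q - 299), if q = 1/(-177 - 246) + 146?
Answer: -14497280/423 ≈ -34273.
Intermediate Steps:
q = 61757/423 (q = 1/(-423) + 146 = -1/423 + 146 = 61757/423 ≈ 146.00)
(160 + (-8)²)*(q - 299) = (160 + (-8)²)*(61757/423 - 299) = (160 + 64)*(-64720/423) = 224*(-64720/423) = -14497280/423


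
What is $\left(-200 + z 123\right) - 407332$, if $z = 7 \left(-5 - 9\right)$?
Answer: $-419586$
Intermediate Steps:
$z = -98$ ($z = 7 \left(-14\right) = -98$)
$\left(-200 + z 123\right) - 407332 = \left(-200 - 12054\right) - 407332 = -12254 - 407332 = -419586$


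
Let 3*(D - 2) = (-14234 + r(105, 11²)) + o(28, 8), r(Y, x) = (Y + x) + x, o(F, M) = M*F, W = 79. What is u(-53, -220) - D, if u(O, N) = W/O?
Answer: 723584/159 ≈ 4550.8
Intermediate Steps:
o(F, M) = F*M
u(O, N) = 79/O
r(Y, x) = Y + 2*x
D = -13657/3 (D = 2 + ((-14234 + (105 + 2*11²)) + 28*8)/3 = 2 + ((-14234 + (105 + 2*121)) + 224)/3 = 2 + ((-14234 + (105 + 242)) + 224)/3 = 2 + ((-14234 + 347) + 224)/3 = 2 + (-13887 + 224)/3 = 2 + (⅓)*(-13663) = 2 - 13663/3 = -13657/3 ≈ -4552.3)
u(-53, -220) - D = 79/(-53) - 1*(-13657/3) = 79*(-1/53) + 13657/3 = -79/53 + 13657/3 = 723584/159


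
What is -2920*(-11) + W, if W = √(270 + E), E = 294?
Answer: 32120 + 2*√141 ≈ 32144.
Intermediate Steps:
W = 2*√141 (W = √(270 + 294) = √564 = 2*√141 ≈ 23.749)
-2920*(-11) + W = -2920*(-11) + 2*√141 = -1460*(-22) + 2*√141 = 32120 + 2*√141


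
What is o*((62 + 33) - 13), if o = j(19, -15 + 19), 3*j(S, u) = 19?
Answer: 1558/3 ≈ 519.33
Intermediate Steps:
j(S, u) = 19/3 (j(S, u) = (⅓)*19 = 19/3)
o = 19/3 ≈ 6.3333
o*((62 + 33) - 13) = 19*((62 + 33) - 13)/3 = 19*(95 - 13)/3 = (19/3)*82 = 1558/3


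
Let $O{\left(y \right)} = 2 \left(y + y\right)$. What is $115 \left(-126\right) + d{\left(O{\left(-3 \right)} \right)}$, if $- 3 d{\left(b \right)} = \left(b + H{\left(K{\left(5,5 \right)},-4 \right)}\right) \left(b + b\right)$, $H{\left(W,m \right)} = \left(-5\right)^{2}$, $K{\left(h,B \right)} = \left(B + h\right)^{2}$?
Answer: $-14386$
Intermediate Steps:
$O{\left(y \right)} = 4 y$ ($O{\left(y \right)} = 2 \cdot 2 y = 4 y$)
$H{\left(W,m \right)} = 25$
$d{\left(b \right)} = - \frac{2 b \left(25 + b\right)}{3}$ ($d{\left(b \right)} = - \frac{\left(b + 25\right) \left(b + b\right)}{3} = - \frac{\left(25 + b\right) 2 b}{3} = - \frac{2 b \left(25 + b\right)}{3}$)
$115 \left(-126\right) + d{\left(O{\left(-3 \right)} \right)} = 115 \left(-126\right) - \frac{2 \cdot 4 \left(-3\right) \left(25 + 4 \left(-3\right)\right)}{3} = -14490 - - 8 \left(25 - 12\right) = -14490 - \left(-8\right) 13 = -14490 + 104 = -14386$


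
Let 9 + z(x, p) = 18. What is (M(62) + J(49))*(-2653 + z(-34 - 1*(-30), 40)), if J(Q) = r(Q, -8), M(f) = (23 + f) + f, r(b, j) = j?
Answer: -367516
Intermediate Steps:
M(f) = 23 + 2*f
J(Q) = -8
z(x, p) = 9 (z(x, p) = -9 + 18 = 9)
(M(62) + J(49))*(-2653 + z(-34 - 1*(-30), 40)) = ((23 + 2*62) - 8)*(-2653 + 9) = ((23 + 124) - 8)*(-2644) = (147 - 8)*(-2644) = 139*(-2644) = -367516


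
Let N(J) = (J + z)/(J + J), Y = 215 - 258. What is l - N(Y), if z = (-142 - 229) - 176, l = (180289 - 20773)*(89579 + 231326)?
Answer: 2201147724845/43 ≈ 5.1190e+10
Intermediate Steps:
l = 51189481980 (l = 159516*320905 = 51189481980)
z = -547 (z = -371 - 176 = -547)
Y = -43
N(J) = (-547 + J)/(2*J) (N(J) = (J - 547)/(J + J) = (-547 + J)/((2*J)) = (-547 + J)*(1/(2*J)) = (-547 + J)/(2*J))
l - N(Y) = 51189481980 - (-547 - 43)/(2*(-43)) = 51189481980 - (-1)*(-590)/(2*43) = 51189481980 - 1*295/43 = 51189481980 - 295/43 = 2201147724845/43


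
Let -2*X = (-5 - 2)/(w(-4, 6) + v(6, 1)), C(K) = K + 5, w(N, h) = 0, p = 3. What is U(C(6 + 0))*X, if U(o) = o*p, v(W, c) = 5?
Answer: 231/10 ≈ 23.100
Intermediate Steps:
C(K) = 5 + K
U(o) = 3*o (U(o) = o*3 = 3*o)
X = 7/10 (X = -(-5 - 2)/(2*(0 + 5)) = -(-7)/(2*5) = -1/2*(-7/5) = 7/10 ≈ 0.70000)
U(C(6 + 0))*X = (3*(5 + (6 + 0)))*(7/10) = (3*(5 + 6))*(7/10) = (3*11)*(7/10) = 33*(7/10) = 231/10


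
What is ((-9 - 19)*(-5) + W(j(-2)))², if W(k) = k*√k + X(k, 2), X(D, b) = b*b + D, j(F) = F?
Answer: 20156 - 568*I*√2 ≈ 20156.0 - 803.27*I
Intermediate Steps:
X(D, b) = D + b² (X(D, b) = b² + D = D + b²)
W(k) = 4 + k + k^(3/2) (W(k) = k*√k + (k + 2²) = k^(3/2) + (k + 4) = k^(3/2) + (4 + k) = 4 + k + k^(3/2))
((-9 - 19)*(-5) + W(j(-2)))² = ((-9 - 19)*(-5) + (4 - 2 + (-2)^(3/2)))² = (-28*(-5) + (4 - 2 - 2*I*√2))² = (140 + (2 - 2*I*√2))² = (142 - 2*I*√2)²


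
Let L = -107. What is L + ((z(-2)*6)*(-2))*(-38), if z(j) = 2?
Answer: 805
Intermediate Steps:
L + ((z(-2)*6)*(-2))*(-38) = -107 + ((2*6)*(-2))*(-38) = -107 + (12*(-2))*(-38) = -107 - 24*(-38) = -107 + 912 = 805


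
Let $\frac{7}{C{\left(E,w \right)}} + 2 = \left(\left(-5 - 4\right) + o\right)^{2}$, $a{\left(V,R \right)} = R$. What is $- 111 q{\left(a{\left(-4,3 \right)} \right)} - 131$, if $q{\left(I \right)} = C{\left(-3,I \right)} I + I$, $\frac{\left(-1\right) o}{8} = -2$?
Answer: $- \frac{24139}{47} \approx -513.6$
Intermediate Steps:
$o = 16$ ($o = \left(-8\right) \left(-2\right) = 16$)
$C{\left(E,w \right)} = \frac{7}{47}$ ($C{\left(E,w \right)} = \frac{7}{-2 + \left(\left(-5 - 4\right) + 16\right)^{2}} = \frac{7}{-2 + \left(-9 + 16\right)^{2}} = \frac{7}{-2 + 7^{2}} = \frac{7}{-2 + 49} = \frac{7}{47}$)
$q{\left(I \right)} = \frac{54 I}{47}$ ($q{\left(I \right)} = \frac{7 I}{47} + I = \frac{54 I}{47}$)
$- 111 q{\left(a{\left(-4,3 \right)} \right)} - 131 = - 111 \cdot \frac{54}{47} \cdot 3 - 131 = \left(-111\right) \frac{162}{47} - 131 = - \frac{17982}{47} - 131 = - \frac{24139}{47}$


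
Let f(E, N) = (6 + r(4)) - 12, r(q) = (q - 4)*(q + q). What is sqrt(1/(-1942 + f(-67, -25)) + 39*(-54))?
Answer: I*sqrt(1997912143)/974 ≈ 45.891*I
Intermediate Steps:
r(q) = 2*q*(-4 + q) (r(q) = (-4 + q)*(2*q) = 2*q*(-4 + q))
f(E, N) = -6 (f(E, N) = (6 + 2*4*(-4 + 4)) - 12 = (6 + 2*4*0) - 12 = (6 + 0) - 12 = 6 - 12 = -6)
sqrt(1/(-1942 + f(-67, -25)) + 39*(-54)) = sqrt(1/(-1942 - 6) + 39*(-54)) = sqrt(1/(-1948) - 2106) = sqrt(-1/1948 - 2106) = sqrt(-4102489/1948) = I*sqrt(1997912143)/974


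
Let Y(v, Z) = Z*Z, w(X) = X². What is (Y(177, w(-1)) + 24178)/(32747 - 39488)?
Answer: -24179/6741 ≈ -3.5869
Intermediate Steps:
Y(v, Z) = Z²
(Y(177, w(-1)) + 24178)/(32747 - 39488) = (((-1)²)² + 24178)/(32747 - 39488) = (1² + 24178)/(-6741) = (1 + 24178)*(-1/6741) = 24179*(-1/6741) = -24179/6741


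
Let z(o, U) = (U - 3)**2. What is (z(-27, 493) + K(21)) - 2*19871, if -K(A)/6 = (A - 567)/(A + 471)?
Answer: 8214951/41 ≈ 2.0036e+5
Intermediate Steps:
z(o, U) = (-3 + U)**2
K(A) = -6*(-567 + A)/(471 + A) (K(A) = -6*(A - 567)/(A + 471) = -6*(-567 + A)/(471 + A))
(z(-27, 493) + K(21)) - 2*19871 = ((-3 + 493)**2 + 6*(567 - 1*21)/(471 + 21)) - 2*19871 = (490**2 + 6*(567 - 21)/492) - 39742 = (240100 + 6*(1/492)*546) - 39742 = (240100 + 273/41) - 39742 = 9844373/41 - 39742 = 8214951/41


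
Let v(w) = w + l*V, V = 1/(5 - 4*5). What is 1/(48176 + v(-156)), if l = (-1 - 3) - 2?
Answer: 5/240102 ≈ 2.0824e-5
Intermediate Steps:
l = -6 (l = -4 - 2 = -6)
V = -1/15 (V = 1/(5 - 1*20) = 1/(5 - 20) = 1/(-15) = -1/15 ≈ -0.066667)
v(w) = ⅖ + w (v(w) = w - 6*(-1/15) = w + ⅖ = ⅖ + w)
1/(48176 + v(-156)) = 1/(48176 + (⅖ - 156)) = 1/(48176 - 778/5) = 1/(240102/5) = 5/240102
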